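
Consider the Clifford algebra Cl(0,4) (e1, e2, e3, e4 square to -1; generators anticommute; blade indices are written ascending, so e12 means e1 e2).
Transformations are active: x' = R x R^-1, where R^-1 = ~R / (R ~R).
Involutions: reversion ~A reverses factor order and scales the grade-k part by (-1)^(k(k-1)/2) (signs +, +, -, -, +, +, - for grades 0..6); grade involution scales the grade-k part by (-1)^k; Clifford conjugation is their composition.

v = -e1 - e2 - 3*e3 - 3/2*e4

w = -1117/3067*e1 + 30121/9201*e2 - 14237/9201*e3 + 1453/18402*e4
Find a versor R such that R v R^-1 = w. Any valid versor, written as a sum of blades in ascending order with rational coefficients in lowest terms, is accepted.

Here q(v) = q(w) = -53/4; the classical choice R = v + w = -4184/3067*e1 + 20920/9201*e2 - 41840/9201*e3 - 13075/9201*e4 then realises v -> w under the sandwich.
Answer: -4184/3067*e1 + 20920/9201*e2 - 41840/9201*e3 - 13075/9201*e4


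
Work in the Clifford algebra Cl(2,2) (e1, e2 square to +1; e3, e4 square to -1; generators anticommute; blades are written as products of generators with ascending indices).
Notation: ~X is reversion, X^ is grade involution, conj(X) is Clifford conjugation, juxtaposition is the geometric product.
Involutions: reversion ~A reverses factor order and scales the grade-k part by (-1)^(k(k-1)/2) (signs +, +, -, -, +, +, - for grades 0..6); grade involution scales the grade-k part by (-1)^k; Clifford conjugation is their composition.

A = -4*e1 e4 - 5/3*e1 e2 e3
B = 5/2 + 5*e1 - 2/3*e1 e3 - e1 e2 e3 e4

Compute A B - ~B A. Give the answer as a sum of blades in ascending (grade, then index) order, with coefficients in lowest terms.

first term: -10/9*e2 + 65/3*e4 - 10*e1 e4 - 13/3*e2 e3 + 8/3*e3 e4 - 25/6*e1 e2 e3
second term: 10/9*e2 - 65/3*e4 - 10*e1 e4 - 13/3*e2 e3 + 8/3*e3 e4 - 25/6*e1 e2 e3
Answer: -20/9*e2 + 130/3*e4


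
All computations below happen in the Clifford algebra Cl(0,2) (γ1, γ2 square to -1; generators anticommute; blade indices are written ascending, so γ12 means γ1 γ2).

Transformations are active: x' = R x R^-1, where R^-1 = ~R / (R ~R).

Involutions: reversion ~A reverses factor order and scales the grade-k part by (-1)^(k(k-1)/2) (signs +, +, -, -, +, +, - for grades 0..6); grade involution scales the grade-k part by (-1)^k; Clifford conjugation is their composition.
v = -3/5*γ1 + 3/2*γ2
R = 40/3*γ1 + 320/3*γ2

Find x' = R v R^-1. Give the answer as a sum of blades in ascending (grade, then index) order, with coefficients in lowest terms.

~R = 40/3*γ1 + 320/3*γ2, and R ~R = -104000/9, so R^-1 = ~R / (-104000/9).
R v = -152 + 84*γ12
Answer: 309/325*γ1 + 849/650*γ2


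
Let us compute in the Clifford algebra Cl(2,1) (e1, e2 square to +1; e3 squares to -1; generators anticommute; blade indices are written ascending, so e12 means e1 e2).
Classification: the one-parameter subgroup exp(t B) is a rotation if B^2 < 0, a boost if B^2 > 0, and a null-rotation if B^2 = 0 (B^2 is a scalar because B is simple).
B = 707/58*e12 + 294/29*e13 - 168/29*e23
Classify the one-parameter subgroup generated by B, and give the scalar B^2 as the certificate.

B^2 term by term: the squares give (707/58)^2*(e12)^2 + (294/29)^2*(e13)^2 + (-168/29)^2*(e23)^2 = 499849/3364*(-1) + 86436/841*(+1) + 28224/841*(+1) = -49/4 (each basis 2-blade squares to minus the product of its generators' squares); cross terms between blades sharing an index anticommute and cancel. So B^2 = -49/4.
Answer: rotation, certificate B^2 = -49/4. Key observation: B^2 = -49/4 is a conjugation invariant, so its sign decides the class regardless of the surface form of B.


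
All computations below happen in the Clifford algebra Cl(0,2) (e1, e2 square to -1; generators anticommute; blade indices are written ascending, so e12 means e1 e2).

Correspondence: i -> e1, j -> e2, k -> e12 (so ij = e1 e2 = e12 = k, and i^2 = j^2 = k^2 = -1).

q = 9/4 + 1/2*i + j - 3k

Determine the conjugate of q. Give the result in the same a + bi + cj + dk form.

In blades: q = 9/4 + 1/2*e1 + e2 - 3*e12.
Conjugation here is Clifford conjugation: the scalar is fixed and the grade-1 and grade-2 blades all flip sign, giving 9/4 - 1/2*e1 - e2 + 3*e12; translating back:
Answer: 9/4 - 1/2*i - j + 3k


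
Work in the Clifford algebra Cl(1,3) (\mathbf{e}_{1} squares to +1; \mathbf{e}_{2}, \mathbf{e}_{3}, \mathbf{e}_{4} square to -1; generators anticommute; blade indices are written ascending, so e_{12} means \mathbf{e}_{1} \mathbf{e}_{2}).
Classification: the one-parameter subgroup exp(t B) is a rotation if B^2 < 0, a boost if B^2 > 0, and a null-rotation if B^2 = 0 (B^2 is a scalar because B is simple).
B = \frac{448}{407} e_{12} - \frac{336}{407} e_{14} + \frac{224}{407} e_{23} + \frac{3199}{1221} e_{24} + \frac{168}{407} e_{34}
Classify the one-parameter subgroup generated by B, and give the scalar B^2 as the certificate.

B^2 term by term: the squares give (\frac{448}{407})^2*(e_{12})^2 + (-\frac{336}{407})^2*(e_{14})^2 + (\frac{224}{407})^2*(e_{23})^2 + (\frac{3199}{1221})^2*(e_{24})^2 + (\frac{168}{407})^2*(e_{34})^2 = \frac{200704}{165649}*(+1) + \frac{112896}{165649}*(+1) + \frac{50176}{165649}*(-1) + \frac{10233601}{1490841}*(-1) + \frac{28224}{165649}*(-1) = -\frac{49}{9} (each basis 2-blade squares to minus the product of its generators' squares); cross terms between blades sharing an index anticommute and cancel; the commuting (index-disjoint) pairs give grade-4 terms 2*c*c'*(blade product), which cancel blade by blade — e_{1234}: \frac{150528}{165649} - \frac{150528}{165649} = 0 — confirming B is simple. So B^2 = -\frac{49}{9}.
Answer: rotation, certificate B^2 = -\frac{49}{9}. No conjugation can change B^2 = -\frac{49}{9}; the sign gives the class.


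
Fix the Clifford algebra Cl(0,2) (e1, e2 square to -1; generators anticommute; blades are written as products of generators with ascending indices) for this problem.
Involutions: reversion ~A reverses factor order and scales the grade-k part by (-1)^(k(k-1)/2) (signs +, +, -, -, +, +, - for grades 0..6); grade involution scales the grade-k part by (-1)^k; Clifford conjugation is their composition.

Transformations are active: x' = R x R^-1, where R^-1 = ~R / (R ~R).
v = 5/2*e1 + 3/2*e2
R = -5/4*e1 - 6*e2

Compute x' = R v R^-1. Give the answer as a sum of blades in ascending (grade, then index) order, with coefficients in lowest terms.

~R = -5/4*e1 - 6*e2, and R ~R = -601/16, so R^-1 = ~R / (-601/16).
R v = 97/8 + 105/8*e1 e2
Answer: -2035/1202*e1 + 2853/1202*e2


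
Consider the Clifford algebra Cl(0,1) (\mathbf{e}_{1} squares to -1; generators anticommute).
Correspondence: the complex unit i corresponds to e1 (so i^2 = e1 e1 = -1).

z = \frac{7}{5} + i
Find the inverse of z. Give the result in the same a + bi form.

In blades: z = \frac{7}{5} + e_{1}.
With qbar = \frac{7}{5} - e_{1} (scalar fixed, mapped units negated), z qbar = \frac{74}{25} (the sum of squared coefficients), so z^-1 = qbar / (\frac{74}{25}) = \frac{35}{74} - \frac{25}{74} e_{1}; translating back:
Answer: \frac{35}{74} - \frac{25}{74}i


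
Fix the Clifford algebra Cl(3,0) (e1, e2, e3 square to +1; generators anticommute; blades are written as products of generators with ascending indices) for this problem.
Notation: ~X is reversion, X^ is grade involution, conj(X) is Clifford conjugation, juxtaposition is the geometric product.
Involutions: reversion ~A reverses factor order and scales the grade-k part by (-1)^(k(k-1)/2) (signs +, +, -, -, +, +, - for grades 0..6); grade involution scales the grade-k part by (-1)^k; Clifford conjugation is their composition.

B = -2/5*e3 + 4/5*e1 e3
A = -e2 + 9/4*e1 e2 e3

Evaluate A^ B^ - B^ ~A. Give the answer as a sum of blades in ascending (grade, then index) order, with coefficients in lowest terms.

first term: -9/5*e2 - 9/10*e1 e2 + 2/5*e2 e3 - 4/5*e1 e2 e3
second term: -9/5*e2 - 9/10*e1 e2 + 2/5*e2 e3 + 4/5*e1 e2 e3
Answer: -8/5*e1 e2 e3


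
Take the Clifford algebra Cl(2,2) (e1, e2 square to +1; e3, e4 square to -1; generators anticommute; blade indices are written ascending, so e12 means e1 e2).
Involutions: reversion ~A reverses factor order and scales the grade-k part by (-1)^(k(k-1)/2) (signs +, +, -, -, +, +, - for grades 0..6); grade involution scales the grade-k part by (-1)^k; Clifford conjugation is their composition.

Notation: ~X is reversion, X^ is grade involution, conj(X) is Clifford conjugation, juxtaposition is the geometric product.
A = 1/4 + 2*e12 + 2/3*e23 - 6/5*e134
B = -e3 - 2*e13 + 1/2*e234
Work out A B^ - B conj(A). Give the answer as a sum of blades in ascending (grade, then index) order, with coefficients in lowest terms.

first term: -2/3*e2 + 1/4*e3 + 31/15*e4 + 11/15*e12 - 1/2*e13 - 6/5*e14 + 4*e23 + 2*e123 - e134 - 1/8*e234
second term: 2/3*e2 - 1/4*e3 + 31/15*e4 + 11/15*e12 - 1/2*e13 + 6/5*e14 + 4*e23 + 2*e123 + e134 + 1/8*e234
Answer: -4/3*e2 + 1/2*e3 - 12/5*e14 - 2*e134 - 1/4*e234


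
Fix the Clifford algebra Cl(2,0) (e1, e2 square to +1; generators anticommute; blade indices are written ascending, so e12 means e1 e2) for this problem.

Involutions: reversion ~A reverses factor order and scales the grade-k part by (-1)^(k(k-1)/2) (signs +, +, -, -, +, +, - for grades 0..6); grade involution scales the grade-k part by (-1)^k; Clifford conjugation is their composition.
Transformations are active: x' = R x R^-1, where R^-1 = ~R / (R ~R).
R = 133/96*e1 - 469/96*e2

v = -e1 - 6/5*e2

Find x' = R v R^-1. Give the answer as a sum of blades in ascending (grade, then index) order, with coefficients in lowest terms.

~R = 133/96*e1 - 469/96*e2, and R ~R = 118825/4608, so R^-1 = ~R / (118825/4608).
R v = 2149/480 - 3143/480*e12
Answer: 17958/12125*e1 - 6019/12125*e2


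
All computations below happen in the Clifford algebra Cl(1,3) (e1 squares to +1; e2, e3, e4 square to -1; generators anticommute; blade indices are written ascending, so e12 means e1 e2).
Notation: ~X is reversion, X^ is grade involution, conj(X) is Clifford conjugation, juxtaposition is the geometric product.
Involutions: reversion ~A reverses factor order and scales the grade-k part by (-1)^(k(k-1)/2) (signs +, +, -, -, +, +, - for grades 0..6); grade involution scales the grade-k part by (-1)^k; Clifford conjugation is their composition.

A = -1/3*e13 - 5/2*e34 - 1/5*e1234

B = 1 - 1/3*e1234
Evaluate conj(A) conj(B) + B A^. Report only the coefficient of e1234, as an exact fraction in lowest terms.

first term: -1/15 + 5/6*e12 + 1/3*e13 + 1/9*e24 + 5/2*e34 - 1/5*e1234
second term: -1/15 - 5/6*e12 - 1/3*e13 - 1/9*e24 - 5/2*e34 - 1/5*e1234
Answer: -2/5


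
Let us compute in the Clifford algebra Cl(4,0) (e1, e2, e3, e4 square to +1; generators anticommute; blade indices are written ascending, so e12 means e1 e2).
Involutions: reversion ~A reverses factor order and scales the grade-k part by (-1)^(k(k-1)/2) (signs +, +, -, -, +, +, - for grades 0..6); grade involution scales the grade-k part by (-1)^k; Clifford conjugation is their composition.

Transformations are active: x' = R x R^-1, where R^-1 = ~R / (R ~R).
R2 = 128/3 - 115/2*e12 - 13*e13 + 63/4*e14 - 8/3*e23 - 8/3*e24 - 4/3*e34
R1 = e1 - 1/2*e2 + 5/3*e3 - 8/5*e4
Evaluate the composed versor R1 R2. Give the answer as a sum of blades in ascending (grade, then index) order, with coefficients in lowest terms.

Distribute over the terms of R1 (each basis-blade product reordered to ascending indices, repeated generators contracted through their squares):
(e1) R2 = 128/3*e1 - 115/2*e2 - 13*e3 + 63/4*e4 - 8/3*e123 - 8/3*e124 - 4/3*e134
(-1/2*e2) R2 = -115/4*e1 - 64/3*e2 + 4/3*e3 + 4/3*e4 - 13/2*e123 + 63/8*e124 + 2/3*e234
(5/3*e3) R2 = 65/3*e1 + 40/9*e2 + 640/9*e3 - 20/9*e4 - 575/6*e123 - 105/4*e134 + 40/9*e234
(-8/5*e4) R2 = 126/5*e1 - 64/15*e2 - 32/15*e3 - 1024/15*e4 + 92*e124 + 104/5*e134 + 64/15*e234
Summing the partial products and collecting blades:
Answer: 3647/60*e1 - 7079/90*e2 + 2579/45*e3 - 9613/180*e4 - 105*e123 + 2333/24*e124 - 407/60*e134 + 422/45*e234


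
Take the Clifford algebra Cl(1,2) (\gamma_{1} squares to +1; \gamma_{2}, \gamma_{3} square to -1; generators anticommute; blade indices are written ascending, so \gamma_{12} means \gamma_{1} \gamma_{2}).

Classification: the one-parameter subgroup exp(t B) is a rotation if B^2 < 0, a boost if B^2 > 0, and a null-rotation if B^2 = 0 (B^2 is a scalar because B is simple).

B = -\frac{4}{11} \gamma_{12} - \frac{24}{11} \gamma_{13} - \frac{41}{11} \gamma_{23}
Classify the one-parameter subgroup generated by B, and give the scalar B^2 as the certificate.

B^2 term by term: the squares give (-\frac{4}{11})^2*(\gamma_{12})^2 + (-\frac{24}{11})^2*(\gamma_{13})^2 + (-\frac{41}{11})^2*(\gamma_{23})^2 = \frac{16}{121}*(+1) + \frac{576}{121}*(+1) + \frac{1681}{121}*(-1) = -9 (each basis 2-blade squares to minus the product of its generators' squares); cross terms between blades sharing an index anticommute and cancel. So B^2 = -9.
Answer: rotation, certificate B^2 = -9. The class reads off the invariant scalar -9 directly.


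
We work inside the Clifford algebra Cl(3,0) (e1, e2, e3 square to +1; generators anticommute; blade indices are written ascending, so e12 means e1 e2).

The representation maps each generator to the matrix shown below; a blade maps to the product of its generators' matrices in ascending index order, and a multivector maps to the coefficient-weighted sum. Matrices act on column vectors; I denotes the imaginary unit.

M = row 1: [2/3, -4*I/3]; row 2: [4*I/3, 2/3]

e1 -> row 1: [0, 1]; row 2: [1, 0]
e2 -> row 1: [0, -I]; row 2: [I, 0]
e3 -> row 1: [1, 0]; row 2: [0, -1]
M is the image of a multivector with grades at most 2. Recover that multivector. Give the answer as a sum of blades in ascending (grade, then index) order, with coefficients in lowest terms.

Method: 1, rho(e1), rho(e2), rho(e3) form a trace-orthogonal basis of the 2x2 complex matrices (tr(X Y) = 2 if X = Y, else 0), so M = m0*1 + m1*rho(e1) + m2*rho(e2) + m3*rho(e3) with m0 = tr(M)/2 = 2/3, m1 = tr(M rho(e1))/2 = 0, m2 = tr(M rho(e2))/2 = 4/3, m3 = tr(M rho(e3))/2 = 0.
Multiplying table entries, the bivector images are rho(e12) = I*rho(e3), rho(e13) = -I*rho(e2), rho(e23) = I*rho(e1); with real blade coefficients the real parts of m0..m3 are the coefficients of 1, e1, e2, e3 and the imaginary parts give the bivectors (e23: Im m1, e13: -Im m2, e12: Im m3).
Answer: 2/3 + 4/3*e2


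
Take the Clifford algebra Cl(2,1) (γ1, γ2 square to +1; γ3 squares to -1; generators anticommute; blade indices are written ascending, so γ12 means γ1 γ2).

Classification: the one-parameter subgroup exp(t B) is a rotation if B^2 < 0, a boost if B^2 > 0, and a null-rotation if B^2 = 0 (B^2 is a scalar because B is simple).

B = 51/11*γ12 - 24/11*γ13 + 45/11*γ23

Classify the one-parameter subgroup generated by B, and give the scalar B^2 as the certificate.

B^2 term by term: the squares give (51/11)^2*(γ12)^2 + (-24/11)^2*(γ13)^2 + (45/11)^2*(γ23)^2 = 2601/121*(-1) + 576/121*(+1) + 2025/121*(+1) = 0 (each basis 2-blade squares to minus the product of its generators' squares); cross terms between blades sharing an index anticommute and cancel. So B^2 = 0.
Answer: null-rotation, certificate B^2 = 0. Because 0 is invariant under every versor sandwich, the classification follows from its sign alone.


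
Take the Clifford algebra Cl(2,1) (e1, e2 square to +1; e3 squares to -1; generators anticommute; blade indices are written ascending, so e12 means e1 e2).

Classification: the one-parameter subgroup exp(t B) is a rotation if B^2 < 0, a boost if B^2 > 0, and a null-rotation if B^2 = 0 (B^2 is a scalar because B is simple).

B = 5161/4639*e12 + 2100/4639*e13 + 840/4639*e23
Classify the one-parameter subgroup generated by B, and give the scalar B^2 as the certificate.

B^2 term by term: the squares give (5161/4639)^2*(e12)^2 + (2100/4639)^2*(e13)^2 + (840/4639)^2*(e23)^2 = 26635921/21520321*(-1) + 4410000/21520321*(+1) + 705600/21520321*(+1) = -1 (each basis 2-blade squares to minus the product of its generators' squares); cross terms between blades sharing an index anticommute and cancel. So B^2 = -1.
Answer: rotation, certificate B^2 = -1. The scalar -1 is the complete invariant here: its sign names the subgroup type.


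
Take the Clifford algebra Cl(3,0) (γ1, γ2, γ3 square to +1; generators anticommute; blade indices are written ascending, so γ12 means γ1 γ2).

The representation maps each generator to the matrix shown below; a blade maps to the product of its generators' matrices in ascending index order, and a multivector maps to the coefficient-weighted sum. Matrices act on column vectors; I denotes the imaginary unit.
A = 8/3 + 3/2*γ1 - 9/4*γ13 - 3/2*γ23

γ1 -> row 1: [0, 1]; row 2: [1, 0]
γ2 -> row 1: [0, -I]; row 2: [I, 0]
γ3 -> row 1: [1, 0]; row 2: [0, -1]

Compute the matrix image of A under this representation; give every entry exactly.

Bivector images (products of the table entries): rho(γ13) = rho(γ1)rho(γ3) = row 1: [0, -1]; row 2: [1, 0]; rho(γ23) = rho(γ2)rho(γ3) = row 1: [0, I]; row 2: [I, 0].
M = (8/3)*1 + (3/2)*rho(γ1) + (-9/4)*rho(γ13) + (-3/2)*rho(γ23), summed entrywise (1 is the identity matrix):
Answer: row 1: [8/3, 15/4 - 3*I/2]; row 2: [-3/4 - 3*I/2, 8/3]


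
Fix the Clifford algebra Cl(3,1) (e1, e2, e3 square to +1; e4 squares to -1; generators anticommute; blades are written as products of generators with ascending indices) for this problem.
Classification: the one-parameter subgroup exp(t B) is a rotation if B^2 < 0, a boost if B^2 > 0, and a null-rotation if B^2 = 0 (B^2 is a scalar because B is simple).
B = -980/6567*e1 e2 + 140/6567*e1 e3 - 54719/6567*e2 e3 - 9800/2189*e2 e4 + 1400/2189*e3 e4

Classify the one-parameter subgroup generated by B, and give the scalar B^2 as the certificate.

B^2 term by term: the squares give (-980/6567)^2*(e1 e2)^2 + (140/6567)^2*(e1 e3)^2 + (-54719/6567)^2*(e2 e3)^2 + (-9800/2189)^2*(e2 e4)^2 + (1400/2189)^2*(e3 e4)^2 = 960400/43125489*(-1) + 19600/43125489*(-1) + 2994168961/43125489*(-1) + 96040000/4791721*(+1) + 1960000/4791721*(+1) = -49 (each basis 2-blade squares to minus the product of its generators' squares); cross terms between blades sharing an index anticommute and cancel; the commuting (index-disjoint) pairs give grade-4 terms 2*c*c'*(blade product), which cancel blade by blade — e1 e2 e3 e4: -2744000/14375163 + 2744000/14375163 = 0 — confirming B is simple. So B^2 = -49.
Answer: rotation, certificate B^2 = -49. Why this suffices: the scalar -49 survives any versor conjugation, so its sign alone determines the class however B is presented.


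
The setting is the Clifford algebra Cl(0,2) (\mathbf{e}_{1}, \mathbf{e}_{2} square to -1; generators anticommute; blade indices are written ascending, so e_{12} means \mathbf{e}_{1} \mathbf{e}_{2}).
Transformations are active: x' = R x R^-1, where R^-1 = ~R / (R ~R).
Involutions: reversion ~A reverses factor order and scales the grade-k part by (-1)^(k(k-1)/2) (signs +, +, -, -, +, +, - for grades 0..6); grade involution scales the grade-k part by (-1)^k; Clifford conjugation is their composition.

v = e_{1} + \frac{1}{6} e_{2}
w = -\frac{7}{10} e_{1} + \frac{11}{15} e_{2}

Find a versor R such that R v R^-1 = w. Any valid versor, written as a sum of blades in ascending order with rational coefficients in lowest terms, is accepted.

Reasoning: v^2 = w^2 = -\frac{37}{36} since conjugation preserves the quadratic form; R = v + w = \frac{3}{10} e_{1} + \frac{9}{10} e_{2} is then valid when invertible, keeping its own part and reversing (v - w)/2.
Answer: \frac{3}{10} e_{1} + \frac{9}{10} e_{2}


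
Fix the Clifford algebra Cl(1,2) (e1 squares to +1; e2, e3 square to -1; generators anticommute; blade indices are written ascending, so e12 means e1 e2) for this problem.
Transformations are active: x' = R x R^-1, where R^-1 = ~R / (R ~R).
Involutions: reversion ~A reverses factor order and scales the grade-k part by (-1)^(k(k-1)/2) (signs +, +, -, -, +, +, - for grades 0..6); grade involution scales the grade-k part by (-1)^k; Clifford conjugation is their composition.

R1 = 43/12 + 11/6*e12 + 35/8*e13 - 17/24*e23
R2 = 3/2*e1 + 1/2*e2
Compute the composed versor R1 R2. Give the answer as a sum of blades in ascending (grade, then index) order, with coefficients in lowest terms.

Distribute over the terms of R2 (each basis-blade product reordered to ascending indices, repeated generators contracted through their squares):
R1 (3/2*e1) = 43/8*e1 - 11/4*e2 - 105/16*e3 - 17/16*e123
R1 (1/2*e2) = -11/12*e1 + 43/24*e2 - 17/48*e3 - 35/16*e123
Summing the partial products and collecting blades:
Answer: 107/24*e1 - 23/24*e2 - 83/12*e3 - 13/4*e123


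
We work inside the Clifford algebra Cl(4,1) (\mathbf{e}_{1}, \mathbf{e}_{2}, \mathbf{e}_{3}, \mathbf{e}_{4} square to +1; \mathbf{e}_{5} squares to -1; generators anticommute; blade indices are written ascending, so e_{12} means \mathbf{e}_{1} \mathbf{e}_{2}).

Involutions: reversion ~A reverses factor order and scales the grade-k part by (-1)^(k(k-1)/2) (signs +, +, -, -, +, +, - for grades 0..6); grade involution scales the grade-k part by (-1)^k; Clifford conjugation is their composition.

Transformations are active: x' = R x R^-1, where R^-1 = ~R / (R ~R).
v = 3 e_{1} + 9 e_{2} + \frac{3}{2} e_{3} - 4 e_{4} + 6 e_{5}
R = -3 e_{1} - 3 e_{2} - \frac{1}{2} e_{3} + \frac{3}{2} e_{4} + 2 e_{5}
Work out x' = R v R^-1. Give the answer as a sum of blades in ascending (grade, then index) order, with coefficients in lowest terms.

~R = -3 e_{1} - 3 e_{2} - \frac{1}{2} e_{3} + \frac{3}{2} e_{4} + 2 e_{5}, and R ~R = \frac{33}{2}, so R^-1 = ~R / (\frac{33}{2}).
R v = -\frac{219}{4} - 18 e_{12} - 3 e_{13} + \frac{15}{2} e_{14} - 24 e_{15} - \frac{3}{2} e_{24} - 36 e_{25} - \frac{1}{4} e_{34} - 6 e_{35} + 17 e_{45}
Answer: \frac{186}{11} e_{1} + \frac{120}{11} e_{2} + \frac{20}{11} e_{3} - \frac{131}{22} e_{4} - \frac{212}{11} e_{5}


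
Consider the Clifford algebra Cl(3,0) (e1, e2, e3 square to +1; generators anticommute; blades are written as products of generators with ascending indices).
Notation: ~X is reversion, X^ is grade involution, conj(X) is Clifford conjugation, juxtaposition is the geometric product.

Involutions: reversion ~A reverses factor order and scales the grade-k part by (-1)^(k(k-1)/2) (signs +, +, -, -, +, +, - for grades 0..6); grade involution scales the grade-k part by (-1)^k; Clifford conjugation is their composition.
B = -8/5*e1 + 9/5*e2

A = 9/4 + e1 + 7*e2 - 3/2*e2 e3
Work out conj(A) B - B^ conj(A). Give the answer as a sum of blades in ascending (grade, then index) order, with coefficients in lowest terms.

first term: -11 - 18/5*e1 + 81/20*e2 - 27/10*e3 - 13*e1 e2 - 12/5*e1 e2 e3
second term: 11 + 18/5*e1 - 81/20*e2 - 27/10*e3 - 13*e1 e2 + 12/5*e1 e2 e3
Answer: -22 - 36/5*e1 + 81/10*e2 - 24/5*e1 e2 e3


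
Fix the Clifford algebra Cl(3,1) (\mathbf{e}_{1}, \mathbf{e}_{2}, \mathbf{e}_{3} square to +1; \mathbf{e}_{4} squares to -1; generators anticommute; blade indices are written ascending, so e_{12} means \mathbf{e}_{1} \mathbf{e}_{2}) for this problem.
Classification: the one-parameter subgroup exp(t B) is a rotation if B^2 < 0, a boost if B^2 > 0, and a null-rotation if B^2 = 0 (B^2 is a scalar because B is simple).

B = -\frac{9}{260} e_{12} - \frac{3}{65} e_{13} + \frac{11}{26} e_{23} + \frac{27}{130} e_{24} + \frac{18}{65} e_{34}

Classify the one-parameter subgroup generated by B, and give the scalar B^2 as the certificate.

B^2 term by term: the squares give (-\frac{9}{260})^2*(e_{12})^2 + (-\frac{3}{65})^2*(e_{13})^2 + (\frac{11}{26})^2*(e_{23})^2 + (\frac{27}{130})^2*(e_{24})^2 + (\frac{18}{65})^2*(e_{34})^2 = \frac{81}{67600}*(-1) + \frac{9}{4225}*(-1) + \frac{121}{676}*(-1) + \frac{729}{16900}*(+1) + \frac{324}{4225}*(+1) = -\frac{1}{16} (each basis 2-blade squares to minus the product of its generators' squares); cross terms between blades sharing an index anticommute and cancel; the commuting (index-disjoint) pairs give grade-4 terms 2*c*c'*(blade product), which cancel blade by blade — e_{1234}: -\frac{81}{4225} + \frac{81}{4225} = 0 — confirming B is simple. So B^2 = -\frac{1}{16}.
Answer: rotation, certificate B^2 = -\frac{1}{16}. Note: conjugating B changes its blade decomposition but never the scalar B^2 = -\frac{1}{16}, whose sign settles the classification.


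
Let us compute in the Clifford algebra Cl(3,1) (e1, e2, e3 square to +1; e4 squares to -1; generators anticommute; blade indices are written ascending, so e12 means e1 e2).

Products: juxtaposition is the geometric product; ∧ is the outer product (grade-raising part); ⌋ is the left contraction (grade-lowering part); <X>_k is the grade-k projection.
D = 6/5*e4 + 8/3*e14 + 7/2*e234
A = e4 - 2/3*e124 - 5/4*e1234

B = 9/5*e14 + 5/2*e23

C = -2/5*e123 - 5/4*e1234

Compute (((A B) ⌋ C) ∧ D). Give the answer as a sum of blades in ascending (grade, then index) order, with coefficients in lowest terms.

step 1: 9/5*e1 + 6/5*e2 + 25/8*e14 - 9/4*e23 - 5/3*e134 + 5/2*e234
step 2: 89/40*e1 + 25/12*e2 + 12/25*e13 - 45/16*e14 - 3701/800*e23 + 3/2*e134 - 9/4*e234
step 3: 267/100*e14 + 5/2*e24 - 50/9*e124 + 72/125*e134 - 11103/2000*e234 - 5459/1200*e1234
Answer: 267/100*e14 + 5/2*e24 - 50/9*e124 + 72/125*e134 - 11103/2000*e234 - 5459/1200*e1234


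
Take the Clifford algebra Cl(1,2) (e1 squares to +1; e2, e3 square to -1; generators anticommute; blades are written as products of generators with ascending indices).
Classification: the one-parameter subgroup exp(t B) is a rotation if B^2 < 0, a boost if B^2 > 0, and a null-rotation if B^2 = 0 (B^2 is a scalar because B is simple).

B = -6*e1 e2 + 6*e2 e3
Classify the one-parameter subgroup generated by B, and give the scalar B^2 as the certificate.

B^2 term by term: the squares give (-6)^2*(e1 e2)^2 + (6)^2*(e2 e3)^2 = 36*(+1) + 36*(-1) = 0 (each basis 2-blade squares to minus the product of its generators' squares); cross terms between blades sharing an index anticommute and cancel. So B^2 = 0.
Answer: null-rotation, certificate B^2 = 0. No conjugation can change B^2 = 0; the sign gives the class.


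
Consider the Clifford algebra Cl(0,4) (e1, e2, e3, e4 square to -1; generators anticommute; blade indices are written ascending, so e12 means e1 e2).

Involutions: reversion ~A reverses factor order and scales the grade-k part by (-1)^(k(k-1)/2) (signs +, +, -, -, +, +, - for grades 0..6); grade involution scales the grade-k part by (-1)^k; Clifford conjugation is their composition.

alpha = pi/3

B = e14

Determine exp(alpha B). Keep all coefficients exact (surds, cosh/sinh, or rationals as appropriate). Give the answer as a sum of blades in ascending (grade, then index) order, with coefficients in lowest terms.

B^2 = (1)^2*(e14)^2 = 1*(-1) = -1 (a basis 2-blade squares to minus the product of its generators' squares).
B^2 = -1 — the series telescopes trigonometrically here: l = 1, alpha*l = pi/3, so exp(alpha B) = cos(pi/3) + (sin(pi/3)/1)*B = 1/2 + (sqrt(3)/2)*B.
Answer: 1/2 + sqrt(3)/2*e14


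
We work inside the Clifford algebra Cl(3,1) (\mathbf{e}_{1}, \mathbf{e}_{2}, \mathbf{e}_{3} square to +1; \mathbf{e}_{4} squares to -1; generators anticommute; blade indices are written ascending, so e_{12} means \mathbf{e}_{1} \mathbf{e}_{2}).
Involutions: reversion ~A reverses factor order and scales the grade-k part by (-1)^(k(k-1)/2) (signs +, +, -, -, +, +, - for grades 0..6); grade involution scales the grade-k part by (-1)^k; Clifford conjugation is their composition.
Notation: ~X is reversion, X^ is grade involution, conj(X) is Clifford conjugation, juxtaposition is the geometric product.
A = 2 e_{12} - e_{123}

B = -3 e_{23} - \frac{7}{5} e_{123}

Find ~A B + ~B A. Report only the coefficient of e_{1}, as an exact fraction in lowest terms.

first term: \frac{7}{5} + 3 e_{1} - \frac{14}{5} e_{3} + 6 e_{13}
second term: \frac{7}{5} + 3 e_{1} - \frac{14}{5} e_{3} - 6 e_{13}
Answer: 6


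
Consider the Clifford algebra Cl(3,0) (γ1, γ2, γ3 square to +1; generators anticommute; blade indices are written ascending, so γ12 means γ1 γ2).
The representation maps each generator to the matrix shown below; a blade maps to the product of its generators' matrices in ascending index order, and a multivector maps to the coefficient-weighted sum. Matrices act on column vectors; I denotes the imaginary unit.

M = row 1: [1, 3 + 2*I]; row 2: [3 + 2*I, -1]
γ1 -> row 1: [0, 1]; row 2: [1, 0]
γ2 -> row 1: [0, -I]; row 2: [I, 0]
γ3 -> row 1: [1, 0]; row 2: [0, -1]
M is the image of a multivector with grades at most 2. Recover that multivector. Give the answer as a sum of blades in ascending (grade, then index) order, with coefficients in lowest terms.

Method: 1, rho(γ1), rho(γ2), rho(γ3) form a trace-orthogonal basis of the 2x2 complex matrices (tr(X Y) = 2 if X = Y, else 0), so M = m0*1 + m1*rho(γ1) + m2*rho(γ2) + m3*rho(γ3) with m0 = tr(M)/2 = 0, m1 = tr(M rho(γ1))/2 = 3 + 2*I, m2 = tr(M rho(γ2))/2 = 0, m3 = tr(M rho(γ3))/2 = 1.
Multiplying table entries, the bivector images are rho(γ12) = I*rho(γ3), rho(γ13) = -I*rho(γ2), rho(γ23) = I*rho(γ1); with real blade coefficients the real parts of m0..m3 are the coefficients of 1, γ1, γ2, γ3 and the imaginary parts give the bivectors (γ23: Im m1, γ13: -Im m2, γ12: Im m3).
Answer: 3*γ1 + γ3 + 2*γ23


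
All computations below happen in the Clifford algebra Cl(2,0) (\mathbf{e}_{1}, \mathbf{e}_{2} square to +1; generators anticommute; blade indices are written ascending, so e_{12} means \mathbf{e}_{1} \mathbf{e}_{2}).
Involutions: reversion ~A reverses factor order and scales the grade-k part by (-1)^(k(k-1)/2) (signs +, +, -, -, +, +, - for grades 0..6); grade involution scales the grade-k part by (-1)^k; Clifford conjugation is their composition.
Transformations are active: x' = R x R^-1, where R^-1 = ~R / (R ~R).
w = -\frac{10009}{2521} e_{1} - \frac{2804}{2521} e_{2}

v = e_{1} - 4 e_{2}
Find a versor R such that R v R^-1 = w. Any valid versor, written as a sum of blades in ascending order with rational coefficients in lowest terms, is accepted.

Sketch: the shared square 17 makes R = v + w = -\frac{7488}{2521} e_{1} - \frac{12888}{2521} e_{2} the natural versor; its sandwich fixes that direction, negates (v - w)/2, and sends v to w.
Answer: -\frac{7488}{2521} e_{1} - \frac{12888}{2521} e_{2}


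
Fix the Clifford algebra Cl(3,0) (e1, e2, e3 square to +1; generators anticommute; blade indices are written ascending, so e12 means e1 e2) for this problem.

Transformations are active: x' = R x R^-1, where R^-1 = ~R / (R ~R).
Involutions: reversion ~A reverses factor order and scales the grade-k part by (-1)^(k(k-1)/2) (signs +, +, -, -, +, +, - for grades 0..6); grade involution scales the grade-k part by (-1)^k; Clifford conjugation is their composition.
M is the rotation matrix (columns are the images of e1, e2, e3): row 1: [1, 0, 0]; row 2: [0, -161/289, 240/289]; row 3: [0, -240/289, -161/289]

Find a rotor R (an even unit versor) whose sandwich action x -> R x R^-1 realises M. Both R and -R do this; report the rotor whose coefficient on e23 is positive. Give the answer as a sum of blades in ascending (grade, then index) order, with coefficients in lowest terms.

Method: write R = a + b12*e12 + b13*e13 + b23*e23 with a^2 + b12^2 + b13^2 + b23^2 = 1 (so R^-1 = ~R). Expanding the columns R e_j ~R gives tr M = 4a^2 - 1 and, from the antisymmetric part, M21 - M12 = -4a*b12, M13 - M31 = 4a*b13, M32 - M23 = -4a*b23.
Here tr M = -33/289, so a^2 = (1 + tr M)/4 = 64/289 and a = ±8/17. Taking a = 8/17: M21 - M12 = 0, M13 - M31 = 0, M32 - M23 = -480/289, giving b12 = 0, b13 = 0, b23 = 15/17, i.e. R = 8/17 + 15/17*e23.
Its e23 coefficient is already positive.
Answer: 8/17 + 15/17*e23. Sheet selection: the two-to-one cover makes ±R indistinguishable at the matrix level (trace -33/289), so uniqueness comes from the required sign on e23.


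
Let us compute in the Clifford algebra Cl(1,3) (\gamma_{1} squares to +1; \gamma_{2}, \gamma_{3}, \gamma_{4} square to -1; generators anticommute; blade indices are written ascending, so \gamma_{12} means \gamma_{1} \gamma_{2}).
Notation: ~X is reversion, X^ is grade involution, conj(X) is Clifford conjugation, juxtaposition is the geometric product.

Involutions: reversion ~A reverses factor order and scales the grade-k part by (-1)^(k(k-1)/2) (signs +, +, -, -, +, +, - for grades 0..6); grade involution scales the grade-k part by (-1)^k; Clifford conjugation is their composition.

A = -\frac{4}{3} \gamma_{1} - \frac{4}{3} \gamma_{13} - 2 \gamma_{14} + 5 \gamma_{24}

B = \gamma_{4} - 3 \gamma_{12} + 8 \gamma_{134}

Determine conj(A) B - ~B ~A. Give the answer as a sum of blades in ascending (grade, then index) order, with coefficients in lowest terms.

first term: -2 \gamma_{1} + \gamma_{2} - 16 \gamma_{3} + \frac{32}{3} \gamma_{4} + \frac{49}{3} \gamma_{14} - 4 \gamma_{23} - 6 \gamma_{24} + \frac{32}{3} \gamma_{34} - 40 \gamma_{123} + \frac{4}{3} \gamma_{134}
second term: 2 \gamma_{1} - \gamma_{2} + 16 \gamma_{3} - \frac{32}{3} \gamma_{4} + \frac{49}{3} \gamma_{14} - 4 \gamma_{23} - 6 \gamma_{24} + \frac{32}{3} \gamma_{34} - 40 \gamma_{123} + \frac{4}{3} \gamma_{134}
Answer: -4 \gamma_{1} + 2 \gamma_{2} - 32 \gamma_{3} + \frac{64}{3} \gamma_{4}


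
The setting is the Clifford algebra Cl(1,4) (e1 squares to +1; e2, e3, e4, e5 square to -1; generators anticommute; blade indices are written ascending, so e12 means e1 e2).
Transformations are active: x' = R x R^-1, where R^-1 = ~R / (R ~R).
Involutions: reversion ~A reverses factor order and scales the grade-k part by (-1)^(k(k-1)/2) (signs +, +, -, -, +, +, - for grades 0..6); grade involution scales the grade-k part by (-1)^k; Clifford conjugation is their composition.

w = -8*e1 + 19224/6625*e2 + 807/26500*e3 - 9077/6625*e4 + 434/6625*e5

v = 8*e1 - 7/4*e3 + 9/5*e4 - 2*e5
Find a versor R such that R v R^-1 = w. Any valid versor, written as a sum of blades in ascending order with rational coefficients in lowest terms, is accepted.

Reasoning: v^2 = w^2 = 21479/400 since conjugation preserves the quadratic form; R = v + w = 19224/6625*e2 - 11392/6625*e3 + 2848/6625*e4 - 12816/6625*e5 is then valid when invertible, keeping its own part and reversing (v - w)/2.
Answer: 19224/6625*e2 - 11392/6625*e3 + 2848/6625*e4 - 12816/6625*e5


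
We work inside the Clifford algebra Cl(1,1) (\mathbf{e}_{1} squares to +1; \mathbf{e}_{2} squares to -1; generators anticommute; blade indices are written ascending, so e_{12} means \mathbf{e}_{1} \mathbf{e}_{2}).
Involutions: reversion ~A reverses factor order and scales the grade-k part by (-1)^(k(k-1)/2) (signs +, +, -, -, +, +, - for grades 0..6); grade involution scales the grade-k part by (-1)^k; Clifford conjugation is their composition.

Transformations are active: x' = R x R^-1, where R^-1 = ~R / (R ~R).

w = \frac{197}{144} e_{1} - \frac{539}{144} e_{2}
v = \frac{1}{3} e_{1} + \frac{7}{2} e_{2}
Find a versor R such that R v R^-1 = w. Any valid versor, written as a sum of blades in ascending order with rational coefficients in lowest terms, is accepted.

R = v + w = \frac{245}{144} e_{1} - \frac{35}{144} e_{2} works: the equal norms (-\frac{437}{36}) guarantee its sandwich swaps v into w.
Answer: \frac{245}{144} e_{1} - \frac{35}{144} e_{2}


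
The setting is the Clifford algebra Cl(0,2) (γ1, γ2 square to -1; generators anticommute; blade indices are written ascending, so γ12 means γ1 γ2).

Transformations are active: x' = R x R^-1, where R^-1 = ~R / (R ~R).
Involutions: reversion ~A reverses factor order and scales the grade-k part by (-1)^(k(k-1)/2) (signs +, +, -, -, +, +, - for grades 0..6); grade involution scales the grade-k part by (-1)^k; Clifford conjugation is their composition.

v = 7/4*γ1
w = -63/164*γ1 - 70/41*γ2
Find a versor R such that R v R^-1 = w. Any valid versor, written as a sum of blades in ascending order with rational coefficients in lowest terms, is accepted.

Take R = v + w = 56/41*γ1 - 70/41*γ2. Because q(v) = q(w) = -49/16, conjugation by R sends v exactly to w.
Answer: 56/41*γ1 - 70/41*γ2


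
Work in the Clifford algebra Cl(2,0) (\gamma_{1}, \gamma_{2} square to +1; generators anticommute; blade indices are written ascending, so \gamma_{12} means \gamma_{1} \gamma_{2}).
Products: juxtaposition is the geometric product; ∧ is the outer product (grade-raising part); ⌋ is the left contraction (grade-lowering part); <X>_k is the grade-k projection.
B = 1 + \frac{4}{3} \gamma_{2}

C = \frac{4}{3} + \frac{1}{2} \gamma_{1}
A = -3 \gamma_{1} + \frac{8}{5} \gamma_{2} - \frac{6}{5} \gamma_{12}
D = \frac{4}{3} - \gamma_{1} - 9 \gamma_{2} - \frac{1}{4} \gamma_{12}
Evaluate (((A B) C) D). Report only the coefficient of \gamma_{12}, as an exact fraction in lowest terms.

step 1: \frac{32}{15} - \frac{23}{5} \gamma_{1} + \frac{8}{5} \gamma_{2} - \frac{26}{5} \gamma_{12}
step 2: \frac{49}{90} - \frac{76}{15} \gamma_{1} + \frac{71}{15} \gamma_{2} - \frac{116}{15} \gamma_{12}
step 3: -\frac{1046}{27} + \frac{3809}{60} \gamma_{1} - \frac{91}{18} \gamma_{2} + \frac{14359}{360} \gamma_{12}
Answer: \frac{14359}{360}


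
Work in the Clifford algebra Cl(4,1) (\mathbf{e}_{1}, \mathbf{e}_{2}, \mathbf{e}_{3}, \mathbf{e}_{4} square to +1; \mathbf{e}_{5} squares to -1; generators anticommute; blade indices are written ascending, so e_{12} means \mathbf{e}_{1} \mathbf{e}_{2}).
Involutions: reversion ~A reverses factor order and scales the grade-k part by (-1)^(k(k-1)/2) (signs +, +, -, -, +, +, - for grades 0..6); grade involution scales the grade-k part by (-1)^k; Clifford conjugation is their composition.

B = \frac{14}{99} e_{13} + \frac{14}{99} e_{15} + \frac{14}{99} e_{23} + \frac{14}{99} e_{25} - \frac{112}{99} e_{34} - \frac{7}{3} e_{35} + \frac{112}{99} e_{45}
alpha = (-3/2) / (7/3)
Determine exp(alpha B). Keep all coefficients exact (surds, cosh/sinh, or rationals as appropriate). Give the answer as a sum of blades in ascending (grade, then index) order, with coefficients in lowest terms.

B^2 term by term: the squares give (\frac{14}{99})^2*(e_{13})^2 + (\frac{14}{99})^2*(e_{15})^2 + (\frac{14}{99})^2*(e_{23})^2 + (\frac{14}{99})^2*(e_{25})^2 + (-\frac{112}{99})^2*(e_{34})^2 + (-\frac{7}{3})^2*(e_{35})^2 + (\frac{112}{99})^2*(e_{45})^2 = \frac{196}{9801}*(-1) + \frac{196}{9801}*(+1) + \frac{196}{9801}*(-1) + \frac{196}{9801}*(+1) + \frac{12544}{9801}*(-1) + \frac{49}{9}*(+1) + \frac{12544}{9801}*(+1) = \frac{49}{9} (each basis 2-blade squares to minus the product of its generators' squares); cross terms between blades sharing an index anticommute and cancel; the commuting (index-disjoint) pairs give grade-4 terms 2*c*c'*(blade product), which cancel blade by blade — e_{1235}: -\frac{392}{9801} + \frac{392}{9801} = 0; e_{1345}: \frac{3136}{9801} - \frac{3136}{9801} = 0; e_{2345}: \frac{3136}{9801} - \frac{3136}{9801} = 0 — confirming B is simple. So B^2 = \frac{49}{9}.
B^2 = \frac{49}{9} — hyperbolic case — the even/odd split gives cosh and sinh: l = \frac{7}{3}, alpha*l = - \frac{3}{2}, so exp(alpha B) = cosh(- \frac{3}{2}) + (sinh(- \frac{3}{2})/(\frac{7}{3}))*B = \cosh{\left(\frac{3}{2} \right)} + (- \frac{3 \sinh{\left(\frac{3}{2} \right)}}{7})*B.
Answer: \cosh{\left(\frac{3}{2} \right)} - \frac{2 \sinh{\left(\frac{3}{2} \right)}}{33} e_{13} - \frac{2 \sinh{\left(\frac{3}{2} \right)}}{33} e_{15} - \frac{2 \sinh{\left(\frac{3}{2} \right)}}{33} e_{23} - \frac{2 \sinh{\left(\frac{3}{2} \right)}}{33} e_{25} + \frac{16 \sinh{\left(\frac{3}{2} \right)}}{33} e_{34} + \sinh{\left(\frac{3}{2} \right)} e_{35} - \frac{16 \sinh{\left(\frac{3}{2} \right)}}{33} e_{45}


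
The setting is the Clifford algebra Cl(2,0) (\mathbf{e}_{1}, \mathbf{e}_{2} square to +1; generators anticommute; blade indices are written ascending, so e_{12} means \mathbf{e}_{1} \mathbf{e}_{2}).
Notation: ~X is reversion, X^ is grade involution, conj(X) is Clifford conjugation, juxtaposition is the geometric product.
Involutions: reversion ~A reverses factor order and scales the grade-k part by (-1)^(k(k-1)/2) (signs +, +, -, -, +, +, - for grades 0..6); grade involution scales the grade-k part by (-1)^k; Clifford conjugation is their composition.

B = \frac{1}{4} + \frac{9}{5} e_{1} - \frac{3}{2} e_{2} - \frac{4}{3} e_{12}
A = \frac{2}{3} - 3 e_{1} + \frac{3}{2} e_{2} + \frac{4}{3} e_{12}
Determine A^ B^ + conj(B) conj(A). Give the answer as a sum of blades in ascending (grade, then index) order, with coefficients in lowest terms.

first term: -\frac{1027}{180} - \frac{9}{20} e_{1} - \frac{39}{40} e_{2} + \frac{56}{45} e_{12}
second term: -\frac{1027}{180} - \frac{9}{20} e_{1} - \frac{39}{40} e_{2} - \frac{56}{45} e_{12}
Answer: -\frac{1027}{90} - \frac{9}{10} e_{1} - \frac{39}{20} e_{2}
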